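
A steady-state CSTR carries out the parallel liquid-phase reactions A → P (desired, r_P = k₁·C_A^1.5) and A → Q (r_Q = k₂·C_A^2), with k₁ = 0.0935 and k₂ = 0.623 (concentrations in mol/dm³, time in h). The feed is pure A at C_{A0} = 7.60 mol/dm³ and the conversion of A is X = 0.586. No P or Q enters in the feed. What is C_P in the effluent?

0.347 mol/dm³

Exit C_A = C_{A0}(1−X) = 7.60×0.414 = 3.146 mol/dm³.
Rates in a CSTR are evaluated at the outlet concentration: r_P = 0.0935×3.146^1.5 = 0.5218, r_Q = 0.623×3.146^2 = 6.168.
Fraction of consumed A going to P: r_P/(r_P+r_Q) = 0.07801.
C_P = 0.07801·C_{A0}·X = 0.07801×7.60×0.586 = 0.347 mol/dm³.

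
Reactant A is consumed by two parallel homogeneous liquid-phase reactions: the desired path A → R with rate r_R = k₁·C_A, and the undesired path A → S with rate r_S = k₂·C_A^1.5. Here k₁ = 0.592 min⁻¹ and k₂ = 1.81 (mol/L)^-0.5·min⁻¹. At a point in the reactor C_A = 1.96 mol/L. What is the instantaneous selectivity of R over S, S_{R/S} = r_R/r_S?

0.234

S_{R/S} = r_R/r_S = (k₁·C_A)/(k₂·C_A^1.5) = (k₁/k₂)·C_A^-0.5.
= (0.592×1.960) / (1.81×1.960^1.5) = 1.160/4.967 = 0.234.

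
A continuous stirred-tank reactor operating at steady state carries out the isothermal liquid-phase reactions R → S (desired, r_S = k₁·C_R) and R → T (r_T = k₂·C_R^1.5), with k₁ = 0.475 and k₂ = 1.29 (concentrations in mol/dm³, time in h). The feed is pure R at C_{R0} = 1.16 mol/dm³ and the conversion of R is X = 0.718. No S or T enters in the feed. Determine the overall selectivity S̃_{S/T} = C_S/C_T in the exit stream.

0.644

Exit C_R = C_{R0}(1−X) = 1.16×0.282 = 0.3271 mol/dm³.
Rates in a CSTR are evaluated at the outlet concentration: r_S = 0.475×0.3271 = 0.1554, r_T = 1.29×0.3271^1.5 = 0.2414.
Overall selectivity = C_S/C_T = r_Sτ/(r_Tτ) = r_S/r_T = 0.644.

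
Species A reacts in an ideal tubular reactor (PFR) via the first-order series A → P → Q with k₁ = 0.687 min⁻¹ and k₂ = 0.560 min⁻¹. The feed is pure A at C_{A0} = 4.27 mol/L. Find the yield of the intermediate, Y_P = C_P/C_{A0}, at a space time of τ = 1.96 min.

0.398

The intermediate concentration in a first-order A→B→C sequence is C_P = k₁C_{A0}(e^(−k₁τ) − e^(−k₂τ))/(k₂−k₁).
e^(−k₁τ) = e^(−0.687×1.96) = e^(−1.347) = 0.2601; e^(−k₂τ) = e^(−1.098) = 0.3337.
C_P = 0.687×4.27/(0.560−0.687) × (0.2601−0.3337) = (-23.10)×(-0.07353) = 1.698 mol/L.
Y_P = C_P/C_{A0} = 1.698/4.27 = 0.398.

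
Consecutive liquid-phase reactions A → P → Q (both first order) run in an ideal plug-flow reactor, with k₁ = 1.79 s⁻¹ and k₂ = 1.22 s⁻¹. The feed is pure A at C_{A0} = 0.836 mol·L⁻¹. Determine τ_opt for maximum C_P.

0.673 s

The intermediate peaks when r₁ = r₂, i.e. k₁e^(−k₁τ) = k₂e^(−k₂τ), giving τ_opt = ln(k₂/k₁)/(k₂−k₁).
= ln(1.22/1.79)/(1.22−1.79) = ln(0.6816)/-0.5700 = -0.3834/-0.5700 = 0.673 s.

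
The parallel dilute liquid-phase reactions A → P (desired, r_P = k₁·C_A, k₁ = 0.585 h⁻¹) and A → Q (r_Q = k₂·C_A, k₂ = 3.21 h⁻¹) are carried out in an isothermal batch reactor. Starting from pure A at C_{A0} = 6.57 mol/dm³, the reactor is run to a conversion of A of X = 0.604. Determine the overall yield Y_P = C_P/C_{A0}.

C_A = C_{A0}(1−X) = 2.602 mol/dm³.
Both paths are first order in A, so the instantaneous fraction to P is constant: dC_P/d(−C_A) = k₁/(k₁+k₂) = 0.1542.
C_P = 0.1542·(C_{A0}−C_A) = 0.1542×3.968 = 0.612 mol/dm³.
Y_P = C_P/C_{A0} = 0.6117/6.57 = 0.0931.

0.0931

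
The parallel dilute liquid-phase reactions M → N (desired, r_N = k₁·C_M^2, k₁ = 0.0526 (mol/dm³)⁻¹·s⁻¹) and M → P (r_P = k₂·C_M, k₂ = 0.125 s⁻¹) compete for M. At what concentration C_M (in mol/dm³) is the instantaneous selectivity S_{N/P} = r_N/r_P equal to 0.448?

S_{N/P} = (k₁/k₂)·C_M ⇒ C_M = S·k₂/k₁.
= 0.448×0.125/0.0526 = 1.06 mol/dm³.

1.06 mol/dm³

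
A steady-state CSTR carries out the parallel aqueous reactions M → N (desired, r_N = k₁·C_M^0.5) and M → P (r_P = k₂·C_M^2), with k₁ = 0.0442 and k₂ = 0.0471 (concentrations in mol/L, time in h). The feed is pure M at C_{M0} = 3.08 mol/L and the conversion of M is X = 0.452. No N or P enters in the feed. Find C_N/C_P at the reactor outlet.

0.428

Exit C_M = C_{M0}(1−X) = 3.08×0.548 = 1.688 mol/L.
In a CSTR the entire volume is at exit conditions, so r_N = 0.0442×1.688^0.5 = 0.05742 and r_P = 0.0471×1.688^2 = 0.1342.
Overall selectivity = C_N/C_P = r_Nτ/(r_Pτ) = r_N/r_P = 0.428.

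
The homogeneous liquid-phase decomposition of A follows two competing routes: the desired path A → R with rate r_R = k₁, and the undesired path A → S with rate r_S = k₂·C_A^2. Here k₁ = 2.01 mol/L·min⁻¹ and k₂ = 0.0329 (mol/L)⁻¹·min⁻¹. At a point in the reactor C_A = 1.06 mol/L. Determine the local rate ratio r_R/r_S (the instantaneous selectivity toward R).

S_{R/S} = r_R/r_S = (k₁)/(k₂·C_A^2) = (k₁/k₂)·C_A^-2.
= (2.01) / (0.0329×1.060^2) = 2.010/0.03697 = 54.4.

54.4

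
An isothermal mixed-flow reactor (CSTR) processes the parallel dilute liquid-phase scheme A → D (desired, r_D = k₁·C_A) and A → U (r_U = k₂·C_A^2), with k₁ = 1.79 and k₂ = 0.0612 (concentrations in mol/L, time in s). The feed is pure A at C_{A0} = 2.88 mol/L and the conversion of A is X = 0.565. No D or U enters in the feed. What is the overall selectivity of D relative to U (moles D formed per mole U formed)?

23.3

Exit C_A = C_{A0}(1−X) = 2.88×0.435 = 1.253 mol/L.
In a CSTR the entire volume is at exit conditions, so r_D = 1.79×1.253 = 2.243 and r_U = 0.0612×1.253^2 = 0.09605.
Overall selectivity = C_D/C_U = r_Dτ/(r_Uτ) = r_D/r_U = 23.3.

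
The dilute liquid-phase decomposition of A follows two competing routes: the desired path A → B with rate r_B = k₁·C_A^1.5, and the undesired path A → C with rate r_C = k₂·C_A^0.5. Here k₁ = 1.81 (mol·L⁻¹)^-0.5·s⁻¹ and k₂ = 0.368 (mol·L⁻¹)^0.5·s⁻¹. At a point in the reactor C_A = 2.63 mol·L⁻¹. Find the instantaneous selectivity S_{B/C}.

S_{B/C} = r_B/r_C = (k₁·C_A^1.5)/(k₂·C_A^0.5) = (k₁/k₂)·C_A.
= (1.81×2.630^1.5) / (0.368×2.630^0.5) = 7.720/0.5968 = 12.9.

12.9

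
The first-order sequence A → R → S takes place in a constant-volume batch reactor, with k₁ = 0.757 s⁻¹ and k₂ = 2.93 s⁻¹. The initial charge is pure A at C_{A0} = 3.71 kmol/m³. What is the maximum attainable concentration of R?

0.598 kmol/m³

For a first-order series the maximum intermediate yield is C_{R,max}/C_{A0} = (k₁/k₂)^[k₂/(k₂−k₁)].
= (0.757/2.93)^(2.93/(2.93−0.757)) = (0.2584)^(1.348) = 0.1612.
C_{R,max} = 0.1612×3.71 = 0.598 kmol/m³.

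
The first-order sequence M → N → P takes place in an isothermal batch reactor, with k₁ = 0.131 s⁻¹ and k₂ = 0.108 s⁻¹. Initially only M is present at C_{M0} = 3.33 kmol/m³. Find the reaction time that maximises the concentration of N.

8.39 s

For first-order series the maximum of C_N occurs at t_opt = ln(k₂/k₁)/(k₂−k₁).
= ln(0.108/0.131)/(0.108−0.131) = ln(0.8244)/-0.02300 = -0.1931/-0.02300 = 8.39 s.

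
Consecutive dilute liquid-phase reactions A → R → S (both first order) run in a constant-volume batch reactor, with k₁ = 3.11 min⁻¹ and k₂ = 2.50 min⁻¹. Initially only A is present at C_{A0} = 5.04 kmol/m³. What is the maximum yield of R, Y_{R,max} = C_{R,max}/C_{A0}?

0.409

For a first-order series the maximum intermediate yield is C_{R,max}/C_{A0} = (k₁/k₂)^[k₂/(k₂−k₁)].
= (3.11/2.50)^(2.50/(2.50−3.11)) = (1.244)^(-4.098) = 0.4087.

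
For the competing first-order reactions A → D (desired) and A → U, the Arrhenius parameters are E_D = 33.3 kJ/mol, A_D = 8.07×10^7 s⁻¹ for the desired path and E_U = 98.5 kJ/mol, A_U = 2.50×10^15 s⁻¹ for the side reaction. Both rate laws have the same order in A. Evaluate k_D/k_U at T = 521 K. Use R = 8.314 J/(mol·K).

0.111

k_D/k_U = (A_D/A_U)·exp[−(E_D−E_U)/(RT)] = (A_D/A_U)·exp[(E_U−E_D)/(RT)].
(E_U−E_D)/(RT) = (98.5−33.3)×10³/(8.314×521) = 65200/4332 = 15.05.
k_D/k_U = (8.07×10^7/2.50×10^15)·exp(15.05) = 3.228×10^-8 × 3.444×10^6 = 0.111.
Since E_D < E_U, lowering the temperature improves selectivity toward D.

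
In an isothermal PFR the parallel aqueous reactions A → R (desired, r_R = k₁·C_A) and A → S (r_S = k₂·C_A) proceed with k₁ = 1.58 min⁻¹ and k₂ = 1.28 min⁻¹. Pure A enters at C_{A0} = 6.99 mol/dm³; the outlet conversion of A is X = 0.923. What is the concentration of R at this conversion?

C_A = C_{A0}(1−X) = 0.5382 mol/dm³.
Both paths are first order in A, so the instantaneous fraction to R is constant: dC_R/d(−C_A) = k₁/(k₁+k₂) = 0.5524.
C_R = 0.5524·(C_{A0}−C_A) = 0.5524×6.452 = 3.56 mol/dm³.

3.56 mol/dm³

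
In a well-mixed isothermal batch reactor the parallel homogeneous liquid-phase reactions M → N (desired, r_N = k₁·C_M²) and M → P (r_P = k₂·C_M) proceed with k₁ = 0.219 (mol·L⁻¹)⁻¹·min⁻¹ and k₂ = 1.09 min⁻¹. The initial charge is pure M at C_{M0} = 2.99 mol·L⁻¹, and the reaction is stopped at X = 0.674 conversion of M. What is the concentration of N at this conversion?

0.564 mol·L⁻¹

C_M = C_{M0}(1−X) = 0.9747 mol·L⁻¹.
Along a PFR/batch, dC_P/dC_M = −r_P/(r_N+r_P) = −k₂/(k₂+k₁·C_M).
Integrating from C_{M0} to C_M: C_P = (1.09/0.219)·ln[(1.09+0.219·2.99)/(1.09+0.219·0.975)] = 4.977·ln(1.745/1.303) = 1.451 mol·L⁻¹.
Then C_N = (C_{M0}−C_M) − C_P = 2.015 − 1.451 = 0.5638 mol·L⁻¹.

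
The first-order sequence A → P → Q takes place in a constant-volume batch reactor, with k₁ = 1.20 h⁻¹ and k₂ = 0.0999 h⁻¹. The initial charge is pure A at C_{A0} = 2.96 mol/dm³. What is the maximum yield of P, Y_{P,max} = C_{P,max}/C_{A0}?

0.798

At the optimum, C_{P,max}/C_{A0} = (k₁/k₂)^[k₂/(k₂−k₁)].
= (1.20/0.0999)^(0.0999/(0.0999−1.20)) = (12.01)^(-0.09081) = 0.7979.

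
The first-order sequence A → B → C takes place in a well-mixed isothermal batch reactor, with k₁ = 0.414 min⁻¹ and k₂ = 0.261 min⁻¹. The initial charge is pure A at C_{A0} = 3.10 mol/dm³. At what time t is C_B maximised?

3.02 min

The intermediate peaks when r₁ = r₂, i.e. k₁e^(−k₁t) = k₂e^(−k₂t), giving t_opt = ln(k₂/k₁)/(k₂−k₁).
= ln(0.261/0.414)/(0.261−0.414) = ln(0.6304)/-0.1530 = -0.4613/-0.1530 = 3.02 min.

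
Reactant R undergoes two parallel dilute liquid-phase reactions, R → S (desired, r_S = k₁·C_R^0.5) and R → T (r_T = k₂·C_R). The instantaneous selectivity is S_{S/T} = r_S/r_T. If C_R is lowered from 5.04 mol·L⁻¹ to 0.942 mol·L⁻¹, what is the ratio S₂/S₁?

S_{S/T} = (k₁/k₂)·C_R^-0.5, so S₂/S₁ = (C_{R,2}/C_{R,1})^-0.5.
= (0.942/5.04)^(-0.5) = (0.1869)^(-0.5) = 2.31.
Selectivity toward S rises as C_R falls — low-concentration operation is favoured.

2.31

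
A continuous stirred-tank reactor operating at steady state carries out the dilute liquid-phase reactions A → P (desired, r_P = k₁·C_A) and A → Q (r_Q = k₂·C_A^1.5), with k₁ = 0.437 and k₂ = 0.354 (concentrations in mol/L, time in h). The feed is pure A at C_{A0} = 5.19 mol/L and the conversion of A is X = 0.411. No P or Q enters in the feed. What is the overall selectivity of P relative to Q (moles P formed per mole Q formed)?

0.706

Exit C_A = C_{A0}(1−X) = 5.19×0.589 = 3.057 mol/L.
In a CSTR the entire volume is at exit conditions, so r_P = 0.437×3.057 = 1.336 and r_Q = 0.354×3.057^1.5 = 1.892.
Overall selectivity = C_P/C_Q = r_Pτ/(r_Qτ) = r_P/r_Q = 0.706.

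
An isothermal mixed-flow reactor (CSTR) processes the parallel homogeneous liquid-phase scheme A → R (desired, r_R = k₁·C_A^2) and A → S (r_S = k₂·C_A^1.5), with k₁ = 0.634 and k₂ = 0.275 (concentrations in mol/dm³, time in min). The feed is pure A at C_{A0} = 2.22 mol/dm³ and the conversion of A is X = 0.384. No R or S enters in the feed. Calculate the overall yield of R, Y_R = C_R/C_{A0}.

Exit C_A = C_{A0}(1−X) = 2.22×0.616 = 1.368 mol/dm³.
In a CSTR the entire volume is at exit conditions, so r_R = 0.634×1.368^2 = 1.186 and r_S = 0.275×1.368^1.5 = 0.4398.
Fraction of consumed A going to R: r_R/(r_R+r_S) = 0.7294.
C_R = 0.7294·C_{A0}·X = 0.7294×2.22×0.384 = 0.622 mol/dm³; Y_R = C_R/C_{A0} = 0.280.

0.280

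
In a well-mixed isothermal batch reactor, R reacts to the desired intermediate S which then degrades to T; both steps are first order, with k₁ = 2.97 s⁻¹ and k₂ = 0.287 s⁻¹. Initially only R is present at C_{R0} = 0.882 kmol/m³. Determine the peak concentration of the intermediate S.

0.687 kmol/m³

For a first-order series the maximum intermediate yield is C_{S,max}/C_{R0} = (k₁/k₂)^[k₂/(k₂−k₁)].
= (2.97/0.287)^(0.287/(0.287−2.97)) = (10.35)^(-0.1070) = 0.7788.
C_{S,max} = 0.7788×0.882 = 0.687 kmol/m³.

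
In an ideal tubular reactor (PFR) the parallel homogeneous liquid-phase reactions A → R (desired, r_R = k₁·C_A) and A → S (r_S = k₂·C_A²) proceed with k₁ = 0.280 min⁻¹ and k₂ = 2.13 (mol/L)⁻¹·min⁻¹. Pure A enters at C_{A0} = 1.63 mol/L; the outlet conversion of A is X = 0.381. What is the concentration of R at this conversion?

C_A = C_{A0}(1−X) = 1.009 mol/L.
Along a PFR/batch, dC_R/dC_A = −r_R/(r_R+r_S) = −k₁/(k₁+k₂·C_A).
Integrating from C_{A0} to C_A: C_R = (0.280/2.13)·ln[(0.280+2.13·1.63)/(0.280+2.13·1.01)] = 0.1315·ln(3.752/2.429) = 0.05715 mol/L.

0.0571 mol/L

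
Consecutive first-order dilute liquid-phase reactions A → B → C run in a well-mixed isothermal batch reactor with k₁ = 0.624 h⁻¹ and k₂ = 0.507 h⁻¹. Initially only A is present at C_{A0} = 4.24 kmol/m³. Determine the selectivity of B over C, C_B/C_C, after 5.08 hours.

0.234

Solving the coupled first-order balances gives C_B(t) = [k₁/(k₂−k₁)]·C_{A0}·(e^(−k₁t) − e^(−k₂t)).
e^(−k₁t) = e^(−0.624×5.08) = e^(−3.170) = 0.04201; e^(−k₂t) = e^(−2.576) = 0.07611.
C_B = 0.624×4.24/(0.507−0.624) × (0.04201−0.07611) = (-22.61)×(-0.03410) = 0.7712 kmol/m³.
C_A = C_{A0}e^(−k₁t) = 0.1781 kmol/m³, so C_C = C_{A0}−C_A−C_B = 3.291 kmol/m³; C_B/C_C = 0.234.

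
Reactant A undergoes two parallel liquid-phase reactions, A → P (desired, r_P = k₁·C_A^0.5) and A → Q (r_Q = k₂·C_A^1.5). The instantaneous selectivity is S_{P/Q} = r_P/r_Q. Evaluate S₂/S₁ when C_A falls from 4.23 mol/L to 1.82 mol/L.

S_{P/Q} = (k₁/k₂)·C_A⁻¹, so S₂/S₁ = (C_{A,2}/C_{A,1})⁻¹.
= 4.23/1.82 = 2.32.
Selectivity toward P rises as C_A falls — low-concentration operation is favoured.

2.32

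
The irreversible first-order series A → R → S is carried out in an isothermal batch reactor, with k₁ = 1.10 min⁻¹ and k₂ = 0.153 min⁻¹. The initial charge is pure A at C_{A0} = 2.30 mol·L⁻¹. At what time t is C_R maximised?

2.08 min

Setting dC_R/dt = 0 gives t_opt = ln(k₂/k₁)/(k₂−k₁).
= ln(0.153/1.10)/(0.153−1.10) = ln(0.1391)/-0.9470 = -1.973/-0.9470 = 2.08 min.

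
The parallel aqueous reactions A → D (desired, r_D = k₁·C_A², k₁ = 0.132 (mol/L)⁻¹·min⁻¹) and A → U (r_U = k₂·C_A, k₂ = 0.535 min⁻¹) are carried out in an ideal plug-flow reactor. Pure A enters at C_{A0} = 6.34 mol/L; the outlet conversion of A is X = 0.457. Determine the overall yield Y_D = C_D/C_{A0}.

0.248

C_A = C_{A0}(1−X) = 3.443 mol/L.
Along a PFR/batch, dC_U/dC_A = −r_U/(r_D+r_U) = −k₂/(k₂+k₁·C_A).
Integrating from C_{A0} to C_A: C_U = (0.535/0.132)·ln[(0.535+0.132·6.34)/(0.535+0.132·3.44)] = 4.053·ln(1.372/0.9894) = 1.325 mol/L.
Then C_D = (C_{A0}−C_A) − C_U = 2.897 − 1.325 = 1.573 mol/L.
Y_D = C_D/C_{A0} = 1.573/6.34 = 0.248.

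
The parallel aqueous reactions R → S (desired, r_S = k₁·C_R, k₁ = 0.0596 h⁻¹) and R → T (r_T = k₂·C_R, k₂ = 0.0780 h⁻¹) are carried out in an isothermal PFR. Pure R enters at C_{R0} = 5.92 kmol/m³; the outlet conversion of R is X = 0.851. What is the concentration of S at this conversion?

C_R = C_{R0}(1−X) = 0.8821 kmol/m³.
Both paths are first order in R, so the instantaneous fraction to S is constant: dC_S/d(−C_R) = k₁/(k₁+k₂) = 0.4331.
C_S = 0.4331·(C_{R0}−C_R) = 0.4331×5.038 = 2.18 kmol/m³.

2.18 kmol/m³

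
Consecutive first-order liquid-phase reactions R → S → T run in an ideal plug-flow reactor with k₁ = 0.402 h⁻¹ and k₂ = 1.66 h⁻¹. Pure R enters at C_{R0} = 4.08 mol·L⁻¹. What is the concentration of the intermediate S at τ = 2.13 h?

0.516 mol·L⁻¹

For first-order series with pure R initially, C_S(τ) = k₁C_{R0}/(k₂−k₁)·(e^(−k₁τ) − e^(−k₂τ)).
e^(−k₁τ) = e^(−0.402×2.13) = e^(−0.8563) = 0.4247; e^(−k₂τ) = e^(−3.536) = 0.02914.
C_S = 0.402×4.08/(1.66−0.402) × (0.4247−0.02914) = 1.304×0.3956 = 0.5158 mol·L⁻¹.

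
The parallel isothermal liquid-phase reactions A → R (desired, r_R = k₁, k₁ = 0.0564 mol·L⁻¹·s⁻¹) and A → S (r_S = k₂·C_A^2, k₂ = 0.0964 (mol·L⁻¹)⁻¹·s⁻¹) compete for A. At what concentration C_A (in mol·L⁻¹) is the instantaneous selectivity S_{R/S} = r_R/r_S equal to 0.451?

S_{R/S} = (k₁/k₂)·C_A^-2 ⇒ C_A = (S·k₂/k₁)^(-0.5).
= (0.451×0.0964/0.0564)^(-0.5) = (0.7709)^(-0.5) = 1.14 mol·L⁻¹.

1.14 mol·L⁻¹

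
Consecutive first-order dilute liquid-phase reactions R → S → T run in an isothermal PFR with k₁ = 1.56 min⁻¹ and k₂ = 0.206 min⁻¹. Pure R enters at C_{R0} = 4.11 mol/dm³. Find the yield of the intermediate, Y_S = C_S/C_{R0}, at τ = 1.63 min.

0.733

The intermediate concentration in a first-order A→B→C sequence is C_S = k₁C_{R0}(e^(−k₁τ) − e^(−k₂τ))/(k₂−k₁).
e^(−k₁τ) = e^(−1.56×1.63) = e^(−2.543) = 0.07865; e^(−k₂τ) = e^(−0.3358) = 0.7148.
C_S = 1.56×4.11/(0.206−1.56) × (0.07865−0.7148) = (-4.735)×(-0.6361) = 3.012 mol/dm³.
Y_S = C_S/C_{R0} = 3.012/4.11 = 0.733.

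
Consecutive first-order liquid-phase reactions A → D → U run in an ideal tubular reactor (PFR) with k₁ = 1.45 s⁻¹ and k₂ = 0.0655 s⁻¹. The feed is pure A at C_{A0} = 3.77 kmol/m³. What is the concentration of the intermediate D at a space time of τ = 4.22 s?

2.99 kmol/m³

For first-order series with pure A initially, C_D(τ) = k₁C_{A0}/(k₂−k₁)·(e^(−k₁τ) − e^(−k₂τ)).
e^(−k₁τ) = e^(−1.45×4.22) = e^(−6.119) = 0.002201; e^(−k₂τ) = e^(−0.2764) = 0.7585.
C_D = 1.45×3.77/(0.0655−1.45) × (0.002201−0.7585) = (-3.948)×(-0.7563) = 2.986 kmol/m³.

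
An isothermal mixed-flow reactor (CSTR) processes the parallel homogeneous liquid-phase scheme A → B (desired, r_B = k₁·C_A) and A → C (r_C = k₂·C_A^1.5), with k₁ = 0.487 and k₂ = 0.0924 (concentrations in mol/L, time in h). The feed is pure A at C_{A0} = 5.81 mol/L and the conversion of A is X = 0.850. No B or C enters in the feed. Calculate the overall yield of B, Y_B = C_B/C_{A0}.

0.722

Exit C_A = C_{A0}(1−X) = 5.81×0.150 = 0.8715 mol/L.
In a CSTR the entire volume is at exit conditions, so r_B = 0.487×0.8715 = 0.4244 and r_C = 0.0924×0.8715^1.5 = 0.07517.
Fraction of consumed A going to B: r_B/(r_B+r_C) = 0.8495.
C_B = 0.8495·C_{A0}·X = 0.8495×5.81×0.850 = 4.20 mol/L; Y_B = C_B/C_{A0} = 0.722.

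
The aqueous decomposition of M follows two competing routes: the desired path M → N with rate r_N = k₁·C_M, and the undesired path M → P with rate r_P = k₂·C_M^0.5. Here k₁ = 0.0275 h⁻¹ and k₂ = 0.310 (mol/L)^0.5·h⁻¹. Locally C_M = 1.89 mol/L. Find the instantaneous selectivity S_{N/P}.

0.122

S_{N/P} = r_N/r_P = (k₁·C_M)/(k₂·C_M^0.5) = (k₁/k₂)·C_M^0.5.
= (0.0275×1.890) / (0.310×1.890^0.5) = 0.05198/0.4262 = 0.122.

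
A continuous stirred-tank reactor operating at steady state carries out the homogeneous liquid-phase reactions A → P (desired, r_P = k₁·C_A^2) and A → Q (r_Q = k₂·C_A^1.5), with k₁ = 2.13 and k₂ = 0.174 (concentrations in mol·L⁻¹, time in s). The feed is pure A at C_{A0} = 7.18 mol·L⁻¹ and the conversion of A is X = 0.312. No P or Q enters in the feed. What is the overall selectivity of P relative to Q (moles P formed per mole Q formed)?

27.2

Exit C_A = C_{A0}(1−X) = 7.18×0.688 = 4.940 mol·L⁻¹.
Rates in a CSTR are evaluated at the outlet concentration: r_P = 2.13×4.940^2 = 51.98, r_Q = 0.174×4.940^1.5 = 1.910.
Overall selectivity = C_P/C_Q = r_Pτ/(r_Qτ) = r_P/r_Q = 27.2.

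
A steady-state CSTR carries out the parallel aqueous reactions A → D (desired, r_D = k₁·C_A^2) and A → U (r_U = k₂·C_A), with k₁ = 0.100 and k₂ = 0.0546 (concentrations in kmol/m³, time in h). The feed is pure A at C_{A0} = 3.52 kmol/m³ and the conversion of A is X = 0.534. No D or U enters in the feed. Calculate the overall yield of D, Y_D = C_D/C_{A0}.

0.401

Exit C_A = C_{A0}(1−X) = 3.52×0.466 = 1.640 kmol/m³.
In a CSTR the entire volume is at exit conditions, so r_D = 0.100×1.640^2 = 0.2691 and r_U = 0.0546×1.640 = 0.08956.
Fraction of consumed A going to D: r_D/(r_D+r_U) = 0.7503.
C_D = 0.7503·C_{A0}·X = 0.7503×3.52×0.534 = 1.41 kmol/m³; Y_D = C_D/C_{A0} = 0.401.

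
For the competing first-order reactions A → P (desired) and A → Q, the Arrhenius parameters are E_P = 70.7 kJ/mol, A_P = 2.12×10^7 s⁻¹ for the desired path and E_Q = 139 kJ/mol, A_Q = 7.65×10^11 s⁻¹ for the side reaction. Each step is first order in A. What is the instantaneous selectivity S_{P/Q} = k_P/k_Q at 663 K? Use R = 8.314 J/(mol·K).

k_P/k_Q = (A_P/A_Q)·exp[−(E_P−E_Q)/(RT)] = (A_P/A_Q)·exp[(E_Q−E_P)/(RT)].
(E_Q−E_P)/(RT) = (139−70.7)×10³/(8.314×663) = 68300/5512 = 12.39.
k_P/k_Q = (2.12×10^7/7.65×10^11)·exp(12.39) = 2.771×10^-5 × 2.406×10^5 = 6.67.
Since E_P < E_Q, lowering the temperature improves selectivity toward P.

6.67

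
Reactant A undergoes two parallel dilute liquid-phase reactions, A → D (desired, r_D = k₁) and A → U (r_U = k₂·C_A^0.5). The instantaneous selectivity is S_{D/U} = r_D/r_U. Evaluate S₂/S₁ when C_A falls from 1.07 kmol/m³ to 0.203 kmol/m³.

2.30

S_{D/U} = (k₁/k₂)·C_A^-0.5, so S₂/S₁ = (C_{A,2}/C_{A,1})^-0.5.
= (0.203/1.07)^(-0.5) = (0.1897)^(-0.5) = 2.30.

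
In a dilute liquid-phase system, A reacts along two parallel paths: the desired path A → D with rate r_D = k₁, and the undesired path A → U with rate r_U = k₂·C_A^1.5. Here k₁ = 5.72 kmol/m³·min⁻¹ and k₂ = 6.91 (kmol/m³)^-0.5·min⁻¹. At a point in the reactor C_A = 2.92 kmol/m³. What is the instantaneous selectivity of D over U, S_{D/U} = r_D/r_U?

S_{D/U} = r_D/r_U = (k₁)/(k₂·C_A^1.5) = (k₁/k₂)·C_A^-1.5.
= (5.72) / (6.91×2.920^1.5) = 5.720/34.48 = 0.166.
The undesired path is higher order in A, so low C_A (CSTR or dilute feed) favours D.

0.166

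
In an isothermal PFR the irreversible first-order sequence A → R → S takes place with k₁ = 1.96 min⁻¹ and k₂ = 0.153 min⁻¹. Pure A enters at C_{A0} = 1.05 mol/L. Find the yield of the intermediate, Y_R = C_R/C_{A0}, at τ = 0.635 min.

0.672

For first-order series with pure A initially, C_R(τ) = k₁C_{A0}/(k₂−k₁)·(e^(−k₁τ) − e^(−k₂τ)).
e^(−k₁τ) = e^(−1.96×0.635) = e^(−1.245) = 0.2881; e^(−k₂τ) = e^(−0.09716) = 0.9074.
C_R = 1.96×1.05/(0.153−1.96) × (0.2881−0.9074) = (-1.139)×(-0.6194) = 0.7054 mol/L.
Y_R = C_R/C_{A0} = 0.7054/1.05 = 0.672.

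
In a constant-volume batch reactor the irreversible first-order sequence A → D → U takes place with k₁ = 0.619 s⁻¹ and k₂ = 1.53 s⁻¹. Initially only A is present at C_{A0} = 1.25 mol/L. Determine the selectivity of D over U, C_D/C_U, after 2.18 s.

0.258

The intermediate concentration in a first-order A→B→C sequence is C_D = k₁C_{A0}(e^(−k₁t) − e^(−k₂t))/(k₂−k₁).
e^(−k₁t) = e^(−0.619×2.18) = e^(−1.349) = 0.2594; e^(−k₂t) = e^(−3.335) = 0.03560.
C_D = 0.619×1.25/(1.53−0.619) × (0.2594−0.03560) = 0.8493×0.2238 = 0.1901 mol/L.
C_A = C_{A0}e^(−k₁t) = 0.3242 mol/L, so C_U = C_{A0}−C_A−C_D = 0.7357 mol/L; C_D/C_U = 0.258.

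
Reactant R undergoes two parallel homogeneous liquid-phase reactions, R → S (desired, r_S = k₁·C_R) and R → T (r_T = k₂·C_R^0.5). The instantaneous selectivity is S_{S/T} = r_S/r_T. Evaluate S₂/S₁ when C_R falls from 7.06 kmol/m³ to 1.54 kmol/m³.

S_{S/T} = (k₁/k₂)·C_R^0.5, so S₂/S₁ = (C_{R,2}/C_{R,1})^0.5.
= (1.54/7.06)^0.5 = (0.2181)^0.5 = 0.467.
Selectivity toward S falls as C_R falls — high-concentration operation is favoured.

0.467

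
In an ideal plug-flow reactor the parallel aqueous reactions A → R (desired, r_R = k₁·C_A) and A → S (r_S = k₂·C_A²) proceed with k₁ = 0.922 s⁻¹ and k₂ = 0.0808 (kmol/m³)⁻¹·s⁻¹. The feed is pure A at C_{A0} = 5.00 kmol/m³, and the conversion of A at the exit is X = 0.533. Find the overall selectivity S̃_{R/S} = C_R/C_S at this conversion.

3.15

C_A = C_{A0}(1−X) = 2.335 kmol/m³.
Along a PFR/batch, dC_R/dC_A = −r_R/(r_R+r_S) = −k₁/(k₁+k₂·C_A).
Integrating from C_{A0} to C_A: C_R = (0.922/0.0808)·ln[(0.922+0.0808·5.00)/(0.922+0.0808·2.33)] = 11.41·ln(1.326/1.111) = 2.022 kmol/m³.
C_S = (C_{A0}−C_A)−C_R = 0.6429 kmol/m³; S̃_{R/S} = 2.022/0.6429 = 3.15.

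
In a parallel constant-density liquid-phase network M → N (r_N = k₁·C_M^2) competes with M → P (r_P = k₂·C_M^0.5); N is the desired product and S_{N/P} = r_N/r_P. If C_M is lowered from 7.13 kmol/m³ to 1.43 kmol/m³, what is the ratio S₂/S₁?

0.0898

S_{N/P} = (k₁/k₂)·C_M^1.5, so S₂/S₁ = (C_{M,2}/C_{M,1})^1.5.
= (1.43/7.13)^1.5 = (0.2006)^1.5 = 0.0898.
Selectivity toward N falls as C_M falls — high-concentration operation is favoured.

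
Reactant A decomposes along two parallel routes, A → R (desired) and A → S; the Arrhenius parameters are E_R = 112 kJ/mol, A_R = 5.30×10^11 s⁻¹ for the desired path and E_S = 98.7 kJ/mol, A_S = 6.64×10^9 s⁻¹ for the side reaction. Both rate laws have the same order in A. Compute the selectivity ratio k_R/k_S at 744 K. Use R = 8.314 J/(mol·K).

9.30

k_R/k_S = (A_R/A_S)·exp[−(E_R−E_S)/(RT)] = (A_R/A_S)·exp[(E_S−E_R)/(RT)].
(E_S−E_R)/(RT) = (98.7−112)×10³/(8.314×744) = -13300/6186 = -2.150.
k_R/k_S = (5.30×10^11/6.64×10^9)·exp(-2.150) = 79.82 × 0.1165 = 9.30.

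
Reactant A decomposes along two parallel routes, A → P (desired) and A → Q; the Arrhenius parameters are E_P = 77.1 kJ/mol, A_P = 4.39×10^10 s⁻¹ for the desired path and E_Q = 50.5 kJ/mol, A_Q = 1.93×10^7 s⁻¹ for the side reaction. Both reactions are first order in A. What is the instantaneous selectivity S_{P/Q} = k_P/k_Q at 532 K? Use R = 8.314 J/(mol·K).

5.56

With equal orders, S_{P/Q} = k_P/k_Q = (A_P/A_Q)·exp[(E_Q−E_P)/(RT)].
(E_Q−E_P)/(RT) = (50.5−77.1)×10³/(8.314×532) = -26600/4423 = -6.014.
k_P/k_Q = (4.39×10^10/1.93×10^7)·exp(-6.014) = 2275 × 0.002444 = 5.56.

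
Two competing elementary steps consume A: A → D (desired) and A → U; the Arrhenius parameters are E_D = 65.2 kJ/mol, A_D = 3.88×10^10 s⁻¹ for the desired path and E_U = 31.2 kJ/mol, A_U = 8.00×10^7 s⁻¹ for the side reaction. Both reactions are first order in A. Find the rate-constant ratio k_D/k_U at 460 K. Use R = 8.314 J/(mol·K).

0.0668

k_D/k_U = (A_D/A_U)·exp[−(E_D−E_U)/(RT)] = (A_D/A_U)·exp[(E_U−E_D)/(RT)].
(E_U−E_D)/(RT) = (31.2−65.2)×10³/(8.314×460) = -34000/3824 = -8.890.
k_D/k_U = (3.88×10^10/8.00×10^7)·exp(-8.890) = 485.0 × 1.377×10^-4 = 0.0668.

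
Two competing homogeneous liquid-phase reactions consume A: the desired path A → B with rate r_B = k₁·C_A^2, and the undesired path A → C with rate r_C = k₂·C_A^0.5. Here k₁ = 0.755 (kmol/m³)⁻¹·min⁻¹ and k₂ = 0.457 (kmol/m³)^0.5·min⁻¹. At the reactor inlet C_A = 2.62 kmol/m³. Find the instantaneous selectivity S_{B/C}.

S_{B/C} = r_B/r_C = (k₁·C_A^2)/(k₂·C_A^0.5) = (k₁/k₂)·C_A^1.5.
= (0.755×2.620^2) / (0.457×2.620^0.5) = 5.183/0.7397 = 7.01.

7.01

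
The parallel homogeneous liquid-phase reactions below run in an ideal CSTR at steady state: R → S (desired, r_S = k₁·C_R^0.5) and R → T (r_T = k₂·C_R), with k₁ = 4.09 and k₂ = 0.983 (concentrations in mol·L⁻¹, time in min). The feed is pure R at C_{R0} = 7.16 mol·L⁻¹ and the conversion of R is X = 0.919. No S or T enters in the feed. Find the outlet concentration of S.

5.56 mol·L⁻¹

Exit C_R = C_{R0}(1−X) = 7.16×0.0810 = 0.5800 mol·L⁻¹.
In a CSTR the entire volume is at exit conditions, so r_S = 4.09×0.5800^0.5 = 3.115 and r_T = 0.983×0.5800 = 0.5701.
Fraction of consumed R going to S: r_S/(r_S+r_T) = 0.8453.
C_S = 0.8453·C_{R0}·X = 0.8453×7.16×0.919 = 5.56 mol·L⁻¹.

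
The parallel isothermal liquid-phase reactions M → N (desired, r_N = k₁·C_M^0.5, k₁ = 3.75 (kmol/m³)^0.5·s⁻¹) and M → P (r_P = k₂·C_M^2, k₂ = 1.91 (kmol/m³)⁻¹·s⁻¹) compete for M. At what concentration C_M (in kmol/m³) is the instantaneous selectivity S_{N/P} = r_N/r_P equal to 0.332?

3.27 kmol/m³

S_{N/P} = (k₁/k₂)·C_M^-1.5 ⇒ C_M = (S·k₂/k₁)^(1/(-1.5)).
= (0.332×1.91/3.75)^(-0.6667) = (0.1691)^(-0.6667) = 3.27 kmol/m³.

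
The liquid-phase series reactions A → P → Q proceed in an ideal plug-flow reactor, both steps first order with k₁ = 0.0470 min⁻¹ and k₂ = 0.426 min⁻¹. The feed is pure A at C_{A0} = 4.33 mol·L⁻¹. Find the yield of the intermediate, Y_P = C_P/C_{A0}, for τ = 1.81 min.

0.0565

Solving the coupled first-order balances gives C_P(τ) = [k₁/(k₂−k₁)]·C_{A0}·(e^(−k₁τ) − e^(−k₂τ)).
e^(−k₁τ) = e^(−0.0470×1.81) = e^(−0.08507) = 0.9184; e^(−k₂τ) = e^(−0.7711) = 0.4625.
C_P = 0.0470×4.33/(0.426−0.0470) × (0.9184−0.4625) = 0.5370×0.4559 = 0.2448 mol·L⁻¹.
Y_P = C_P/C_{A0} = 0.2448/4.33 = 0.0565.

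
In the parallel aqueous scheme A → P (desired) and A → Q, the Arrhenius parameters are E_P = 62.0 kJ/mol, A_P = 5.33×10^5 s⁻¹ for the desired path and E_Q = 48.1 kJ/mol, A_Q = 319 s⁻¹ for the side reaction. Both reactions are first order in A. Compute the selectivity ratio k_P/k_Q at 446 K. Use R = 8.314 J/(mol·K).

39.3

With equal orders, S_{P/Q} = k_P/k_Q = (A_P/A_Q)·exp[(E_Q−E_P)/(RT)].
(E_Q−E_P)/(RT) = (48.1−62.0)×10³/(8.314×446) = -13900/3708 = -3.749.
k_P/k_Q = (5.33×10^5/319)·exp(-3.749) = 1671 × 0.02355 = 39.3.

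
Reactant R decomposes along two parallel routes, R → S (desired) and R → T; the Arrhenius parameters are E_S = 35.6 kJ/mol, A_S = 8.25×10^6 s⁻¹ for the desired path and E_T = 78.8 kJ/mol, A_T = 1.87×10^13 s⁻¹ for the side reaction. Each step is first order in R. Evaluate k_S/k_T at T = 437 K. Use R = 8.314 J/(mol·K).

0.0643

With equal orders, S_{S/T} = k_S/k_T = (A_S/A_T)·exp[(E_T−E_S)/(RT)].
(E_T−E_S)/(RT) = (78.8−35.6)×10³/(8.314×437) = 43200/3633 = 11.89.
k_S/k_T = (8.25×10^6/1.87×10^13)·exp(11.89) = 4.412×10^-7 × 1.458×10^5 = 0.0643.
Since E_S < E_T, lowering the temperature improves selectivity toward S.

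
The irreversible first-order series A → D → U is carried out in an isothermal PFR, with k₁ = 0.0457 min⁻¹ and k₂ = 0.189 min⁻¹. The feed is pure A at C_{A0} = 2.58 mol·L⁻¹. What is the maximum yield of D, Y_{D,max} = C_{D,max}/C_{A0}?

At the optimum, C_{D,max}/C_{A0} = (k₁/k₂)^[k₂/(k₂−k₁)].
= (0.0457/0.189)^(0.189/(0.189−0.0457)) = (0.2418)^(1.319) = 0.1538.

0.154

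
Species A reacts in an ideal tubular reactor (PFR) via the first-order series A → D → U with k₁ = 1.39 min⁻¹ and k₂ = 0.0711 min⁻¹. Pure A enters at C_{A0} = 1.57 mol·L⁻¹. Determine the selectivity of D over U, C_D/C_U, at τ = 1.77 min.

Solving the coupled first-order balances gives C_D(τ) = [k₁/(k₂−k₁)]·C_{A0}·(e^(−k₁τ) − e^(−k₂τ)).
e^(−k₁τ) = e^(−1.39×1.77) = e^(−2.460) = 0.08541; e^(−k₂τ) = e^(−0.1258) = 0.8817.
C_D = 1.39×1.57/(0.0711−1.39) × (0.08541−0.8817) = (-1.655)×(-0.7963) = 1.318 mol·L⁻¹.
C_A = C_{A0}e^(−k₁τ) = 0.1341 mol·L⁻¹, so C_U = C_{A0}−C_A−C_D = 0.1183 mol·L⁻¹; C_D/C_U = 11.1.

11.1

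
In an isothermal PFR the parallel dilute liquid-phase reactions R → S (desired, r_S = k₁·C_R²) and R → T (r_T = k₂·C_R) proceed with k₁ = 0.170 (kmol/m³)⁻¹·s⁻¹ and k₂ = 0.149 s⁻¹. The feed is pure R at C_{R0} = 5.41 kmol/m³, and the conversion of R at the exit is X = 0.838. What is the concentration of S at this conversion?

3.41 kmol/m³

C_R = C_{R0}(1−X) = 0.8764 kmol/m³.
Along a PFR/batch, dC_T/dC_R = −r_T/(r_S+r_T) = −k₂/(k₂+k₁·C_R).
Integrating from C_{R0} to C_R: C_T = (0.149/0.170)·ln[(0.149+0.170·5.41)/(0.149+0.170·0.876)] = 0.8765·ln(1.069/0.2980) = 1.119 kmol/m³.
Then C_S = (C_{R0}−C_R) − C_T = 4.534 − 1.119 = 3.414 kmol/m³.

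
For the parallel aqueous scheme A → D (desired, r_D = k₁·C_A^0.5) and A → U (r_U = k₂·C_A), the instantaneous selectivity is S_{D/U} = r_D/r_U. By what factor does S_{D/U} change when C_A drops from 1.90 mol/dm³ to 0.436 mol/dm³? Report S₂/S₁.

2.09

S_{D/U} = (k₁/k₂)·C_A^-0.5, so S₂/S₁ = (C_{A,2}/C_{A,1})^-0.5.
= (0.436/1.90)^(-0.5) = (0.2295)^(-0.5) = 2.09.
Selectivity toward D rises as C_A falls — low-concentration operation is favoured.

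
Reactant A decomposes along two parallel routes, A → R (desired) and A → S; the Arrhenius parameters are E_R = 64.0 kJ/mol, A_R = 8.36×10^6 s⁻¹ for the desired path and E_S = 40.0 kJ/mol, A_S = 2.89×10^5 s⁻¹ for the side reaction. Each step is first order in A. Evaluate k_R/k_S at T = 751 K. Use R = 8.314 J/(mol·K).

0.619

Since both paths have the same order in A, the concentration cancels and S_{R/S} = k_R/k_S = (A_R/A_S)·exp[(E_S−E_R)/(RT)].
(E_S−E_R)/(RT) = (40.0−64.0)×10³/(8.314×751) = -24000/6244 = -3.844.
k_R/k_S = (8.36×10^6/2.89×10^5)·exp(-3.844) = 28.93 × 0.02141 = 0.619.
Since E_R > E_S, raising the temperature improves selectivity toward R.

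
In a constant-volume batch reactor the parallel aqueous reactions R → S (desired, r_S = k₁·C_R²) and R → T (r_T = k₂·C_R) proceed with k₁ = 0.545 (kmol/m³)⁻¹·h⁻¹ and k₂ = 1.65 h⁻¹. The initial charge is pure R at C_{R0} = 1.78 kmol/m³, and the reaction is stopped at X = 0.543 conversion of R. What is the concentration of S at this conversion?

0.287 kmol/m³

C_R = C_{R0}(1−X) = 0.8135 kmol/m³.
Along a PFR/batch, dC_T/dC_R = −r_T/(r_S+r_T) = −k₂/(k₂+k₁·C_R).
Integrating from C_{R0} to C_R: C_T = (1.65/0.545)·ln[(1.65+0.545·1.78)/(1.65+0.545·0.813)] = 3.028·ln(2.620/2.093) = 0.6795 kmol/m³.
Then C_S = (C_{R0}−C_R) − C_T = 0.9665 − 0.6795 = 0.2870 kmol/m³.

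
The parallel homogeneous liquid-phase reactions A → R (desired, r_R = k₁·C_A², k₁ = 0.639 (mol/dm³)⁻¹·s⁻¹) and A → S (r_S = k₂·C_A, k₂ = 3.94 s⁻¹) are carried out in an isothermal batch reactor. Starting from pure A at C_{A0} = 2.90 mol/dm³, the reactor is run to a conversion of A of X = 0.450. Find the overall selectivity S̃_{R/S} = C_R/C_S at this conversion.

0.362

C_A = C_{A0}(1−X) = 1.595 mol/dm³.
Along a PFR/batch, dC_S/dC_A = −r_S/(r_R+r_S) = −k₂/(k₂+k₁·C_A).
Integrating from C_{A0} to C_A: C_S = (3.94/0.639)·ln[(3.94+0.639·2.90)/(3.94+0.639·1.59)] = 6.166·ln(5.793/4.959) = 0.9583 mol/dm³.
Then C_R = (C_{A0}−C_A) − C_S = 1.305 − 0.9583 = 0.3467 mol/dm³.
S̃_{R/S} = C_R/C_S = 0.3467/0.9583 = 0.362.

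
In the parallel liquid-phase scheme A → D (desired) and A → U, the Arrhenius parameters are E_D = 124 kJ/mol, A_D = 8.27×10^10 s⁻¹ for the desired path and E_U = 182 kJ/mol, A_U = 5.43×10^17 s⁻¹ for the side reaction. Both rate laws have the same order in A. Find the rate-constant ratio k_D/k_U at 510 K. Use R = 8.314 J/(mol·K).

0.133

Since both paths have the same order in A, the concentration cancels and S_{D/U} = k_D/k_U = (A_D/A_U)·exp[(E_U−E_D)/(RT)].
(E_U−E_D)/(RT) = (182−124)×10³/(8.314×510) = 58000/4240 = 13.68.
k_D/k_U = (8.27×10^10/5.43×10^17)·exp(13.68) = 1.523×10^-7 × 8.722×10^5 = 0.133.
Since E_D < E_U, lowering the temperature improves selectivity toward D.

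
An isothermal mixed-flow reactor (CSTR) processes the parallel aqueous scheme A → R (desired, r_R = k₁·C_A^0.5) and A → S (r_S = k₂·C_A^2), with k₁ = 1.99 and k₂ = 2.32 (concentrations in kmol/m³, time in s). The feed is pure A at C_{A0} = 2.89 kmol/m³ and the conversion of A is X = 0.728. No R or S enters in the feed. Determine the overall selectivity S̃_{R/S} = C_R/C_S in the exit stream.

1.23

Exit C_A = C_{A0}(1−X) = 2.89×0.272 = 0.7861 kmol/m³.
A CSTR operates uniformly at the exit composition, giving r_R = 1.764 and r_S = 1.434 (each k·C_A^n at C_A = 0.7861).
Overall selectivity = C_R/C_S = r_Rτ/(r_Sτ) = r_R/r_S = 1.23.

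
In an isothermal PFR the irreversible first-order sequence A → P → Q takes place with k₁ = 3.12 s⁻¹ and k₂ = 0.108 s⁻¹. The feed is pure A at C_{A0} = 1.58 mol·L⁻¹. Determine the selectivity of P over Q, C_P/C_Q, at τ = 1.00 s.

Solving the coupled first-order balances gives C_P(τ) = [k₁/(k₂−k₁)]·C_{A0}·(e^(−k₁τ) − e^(−k₂τ)).
e^(−k₁τ) = e^(−3.12×1.00) = e^(−3.120) = 0.04416; e^(−k₂τ) = e^(−0.1080) = 0.8976.
C_P = 3.12×1.58/(0.108−3.12) × (0.04416−0.8976) = (-1.637)×(-0.8535) = 1.397 mol·L⁻¹.
C_A = C_{A0}e^(−k₁τ) = 0.06977 mol·L⁻¹, so C_Q = C_{A0}−C_A−C_P = 0.1134 mol·L⁻¹; C_P/C_Q = 12.3.

12.3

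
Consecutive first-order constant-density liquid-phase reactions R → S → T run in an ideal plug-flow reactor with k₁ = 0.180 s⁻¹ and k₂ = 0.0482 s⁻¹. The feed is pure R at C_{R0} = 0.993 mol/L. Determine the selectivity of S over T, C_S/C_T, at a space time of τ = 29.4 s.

For first-order series with pure R initially, C_S(τ) = k₁C_{R0}/(k₂−k₁)·(e^(−k₁τ) − e^(−k₂τ)).
e^(−k₁τ) = e^(−0.180×29.4) = e^(−5.292) = 0.005032; e^(−k₂τ) = e^(−1.417) = 0.2424.
C_S = 0.180×0.993/(0.0482−0.180) × (0.005032−0.2424) = (-1.356)×(-0.2374) = 0.3219 mol/L.
C_R = C_{R0}e^(−k₁τ) = 0.004996 mol/L, so C_T = C_{R0}−C_R−C_S = 0.6661 mol/L; C_S/C_T = 0.483.

0.483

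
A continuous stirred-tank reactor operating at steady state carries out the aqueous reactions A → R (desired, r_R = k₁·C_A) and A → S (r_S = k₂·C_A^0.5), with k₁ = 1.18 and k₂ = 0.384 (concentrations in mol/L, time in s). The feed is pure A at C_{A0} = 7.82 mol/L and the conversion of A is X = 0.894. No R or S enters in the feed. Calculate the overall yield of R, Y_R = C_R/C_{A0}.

0.659

Exit C_A = C_{A0}(1−X) = 7.82×0.106 = 0.8289 mol/L.
In a CSTR the entire volume is at exit conditions, so r_R = 1.18×0.8289 = 0.9781 and r_S = 0.384×0.8289^0.5 = 0.3496.
Fraction of consumed A going to R: r_R/(r_R+r_S) = 0.7367.
C_R = 0.7367·C_{A0}·X = 0.7367×7.82×0.894 = 5.15 mol/L; Y_R = C_R/C_{A0} = 0.659.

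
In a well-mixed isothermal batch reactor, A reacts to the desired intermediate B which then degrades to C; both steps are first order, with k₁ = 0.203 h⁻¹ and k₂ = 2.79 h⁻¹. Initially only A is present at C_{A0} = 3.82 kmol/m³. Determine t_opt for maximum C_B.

1.01 h

For first-order series the maximum of C_B occurs at t_opt = ln(k₂/k₁)/(k₂−k₁).
= ln(2.79/0.203)/(2.79−0.203) = ln(13.74)/2.587 = 2.621/2.587 = 1.01 h.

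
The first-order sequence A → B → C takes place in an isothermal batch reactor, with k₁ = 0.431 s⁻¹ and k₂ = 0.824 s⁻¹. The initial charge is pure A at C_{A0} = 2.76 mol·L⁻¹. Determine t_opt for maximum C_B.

1.65 s

For first-order series the maximum of C_B occurs at t_opt = ln(k₂/k₁)/(k₂−k₁).
= ln(0.824/0.431)/(0.824−0.431) = ln(1.912)/0.3930 = 0.6481/0.3930 = 1.65 s.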